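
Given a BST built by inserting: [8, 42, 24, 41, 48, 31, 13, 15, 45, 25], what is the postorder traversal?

Tree insertion order: [8, 42, 24, 41, 48, 31, 13, 15, 45, 25]
Tree (level-order array): [8, None, 42, 24, 48, 13, 41, 45, None, None, 15, 31, None, None, None, None, None, 25]
Postorder traversal: [15, 13, 25, 31, 41, 24, 45, 48, 42, 8]


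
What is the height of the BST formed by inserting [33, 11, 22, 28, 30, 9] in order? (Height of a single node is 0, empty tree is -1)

Insertion order: [33, 11, 22, 28, 30, 9]
Tree (level-order array): [33, 11, None, 9, 22, None, None, None, 28, None, 30]
Compute height bottom-up (empty subtree = -1):
  height(9) = 1 + max(-1, -1) = 0
  height(30) = 1 + max(-1, -1) = 0
  height(28) = 1 + max(-1, 0) = 1
  height(22) = 1 + max(-1, 1) = 2
  height(11) = 1 + max(0, 2) = 3
  height(33) = 1 + max(3, -1) = 4
Height = 4


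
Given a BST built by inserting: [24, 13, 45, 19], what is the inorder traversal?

Tree insertion order: [24, 13, 45, 19]
Tree (level-order array): [24, 13, 45, None, 19]
Inorder traversal: [13, 19, 24, 45]


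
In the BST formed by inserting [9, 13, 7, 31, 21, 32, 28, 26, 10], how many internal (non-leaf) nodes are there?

Tree built from: [9, 13, 7, 31, 21, 32, 28, 26, 10]
Tree (level-order array): [9, 7, 13, None, None, 10, 31, None, None, 21, 32, None, 28, None, None, 26]
Rule: An internal node has at least one child.
Per-node child counts:
  node 9: 2 child(ren)
  node 7: 0 child(ren)
  node 13: 2 child(ren)
  node 10: 0 child(ren)
  node 31: 2 child(ren)
  node 21: 1 child(ren)
  node 28: 1 child(ren)
  node 26: 0 child(ren)
  node 32: 0 child(ren)
Matching nodes: [9, 13, 31, 21, 28]
Count of internal (non-leaf) nodes: 5


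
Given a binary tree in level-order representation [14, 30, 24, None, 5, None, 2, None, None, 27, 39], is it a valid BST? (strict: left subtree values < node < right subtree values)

Level-order array: [14, 30, 24, None, 5, None, 2, None, None, 27, 39]
Validate using subtree bounds (lo, hi): at each node, require lo < value < hi,
then recurse left with hi=value and right with lo=value.
Preorder trace (stopping at first violation):
  at node 14 with bounds (-inf, +inf): OK
  at node 30 with bounds (-inf, 14): VIOLATION
Node 30 violates its bound: not (-inf < 30 < 14).
Result: Not a valid BST


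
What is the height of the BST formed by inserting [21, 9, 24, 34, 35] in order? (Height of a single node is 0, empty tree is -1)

Insertion order: [21, 9, 24, 34, 35]
Tree (level-order array): [21, 9, 24, None, None, None, 34, None, 35]
Compute height bottom-up (empty subtree = -1):
  height(9) = 1 + max(-1, -1) = 0
  height(35) = 1 + max(-1, -1) = 0
  height(34) = 1 + max(-1, 0) = 1
  height(24) = 1 + max(-1, 1) = 2
  height(21) = 1 + max(0, 2) = 3
Height = 3


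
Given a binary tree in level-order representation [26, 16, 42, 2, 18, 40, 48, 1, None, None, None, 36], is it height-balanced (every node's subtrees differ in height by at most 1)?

Tree (level-order array): [26, 16, 42, 2, 18, 40, 48, 1, None, None, None, 36]
Definition: a tree is height-balanced if, at every node, |h(left) - h(right)| <= 1 (empty subtree has height -1).
Bottom-up per-node check:
  node 1: h_left=-1, h_right=-1, diff=0 [OK], height=0
  node 2: h_left=0, h_right=-1, diff=1 [OK], height=1
  node 18: h_left=-1, h_right=-1, diff=0 [OK], height=0
  node 16: h_left=1, h_right=0, diff=1 [OK], height=2
  node 36: h_left=-1, h_right=-1, diff=0 [OK], height=0
  node 40: h_left=0, h_right=-1, diff=1 [OK], height=1
  node 48: h_left=-1, h_right=-1, diff=0 [OK], height=0
  node 42: h_left=1, h_right=0, diff=1 [OK], height=2
  node 26: h_left=2, h_right=2, diff=0 [OK], height=3
All nodes satisfy the balance condition.
Result: Balanced


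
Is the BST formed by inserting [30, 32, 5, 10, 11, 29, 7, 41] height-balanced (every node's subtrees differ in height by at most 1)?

Tree (level-order array): [30, 5, 32, None, 10, None, 41, 7, 11, None, None, None, None, None, 29]
Definition: a tree is height-balanced if, at every node, |h(left) - h(right)| <= 1 (empty subtree has height -1).
Bottom-up per-node check:
  node 7: h_left=-1, h_right=-1, diff=0 [OK], height=0
  node 29: h_left=-1, h_right=-1, diff=0 [OK], height=0
  node 11: h_left=-1, h_right=0, diff=1 [OK], height=1
  node 10: h_left=0, h_right=1, diff=1 [OK], height=2
  node 5: h_left=-1, h_right=2, diff=3 [FAIL (|-1-2|=3 > 1)], height=3
  node 41: h_left=-1, h_right=-1, diff=0 [OK], height=0
  node 32: h_left=-1, h_right=0, diff=1 [OK], height=1
  node 30: h_left=3, h_right=1, diff=2 [FAIL (|3-1|=2 > 1)], height=4
Node 5 violates the condition: |-1 - 2| = 3 > 1.
Result: Not balanced


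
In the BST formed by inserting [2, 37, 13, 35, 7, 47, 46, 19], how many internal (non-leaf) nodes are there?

Tree built from: [2, 37, 13, 35, 7, 47, 46, 19]
Tree (level-order array): [2, None, 37, 13, 47, 7, 35, 46, None, None, None, 19]
Rule: An internal node has at least one child.
Per-node child counts:
  node 2: 1 child(ren)
  node 37: 2 child(ren)
  node 13: 2 child(ren)
  node 7: 0 child(ren)
  node 35: 1 child(ren)
  node 19: 0 child(ren)
  node 47: 1 child(ren)
  node 46: 0 child(ren)
Matching nodes: [2, 37, 13, 35, 47]
Count of internal (non-leaf) nodes: 5


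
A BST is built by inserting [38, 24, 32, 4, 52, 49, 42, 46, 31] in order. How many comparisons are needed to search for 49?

Search path for 49: 38 -> 52 -> 49
Found: True
Comparisons: 3


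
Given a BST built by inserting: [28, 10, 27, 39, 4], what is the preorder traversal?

Tree insertion order: [28, 10, 27, 39, 4]
Tree (level-order array): [28, 10, 39, 4, 27]
Preorder traversal: [28, 10, 4, 27, 39]


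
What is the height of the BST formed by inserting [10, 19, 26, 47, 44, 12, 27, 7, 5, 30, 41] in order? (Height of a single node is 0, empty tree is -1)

Insertion order: [10, 19, 26, 47, 44, 12, 27, 7, 5, 30, 41]
Tree (level-order array): [10, 7, 19, 5, None, 12, 26, None, None, None, None, None, 47, 44, None, 27, None, None, 30, None, 41]
Compute height bottom-up (empty subtree = -1):
  height(5) = 1 + max(-1, -1) = 0
  height(7) = 1 + max(0, -1) = 1
  height(12) = 1 + max(-1, -1) = 0
  height(41) = 1 + max(-1, -1) = 0
  height(30) = 1 + max(-1, 0) = 1
  height(27) = 1 + max(-1, 1) = 2
  height(44) = 1 + max(2, -1) = 3
  height(47) = 1 + max(3, -1) = 4
  height(26) = 1 + max(-1, 4) = 5
  height(19) = 1 + max(0, 5) = 6
  height(10) = 1 + max(1, 6) = 7
Height = 7


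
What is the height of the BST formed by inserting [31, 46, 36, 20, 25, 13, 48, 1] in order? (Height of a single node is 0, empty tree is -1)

Insertion order: [31, 46, 36, 20, 25, 13, 48, 1]
Tree (level-order array): [31, 20, 46, 13, 25, 36, 48, 1]
Compute height bottom-up (empty subtree = -1):
  height(1) = 1 + max(-1, -1) = 0
  height(13) = 1 + max(0, -1) = 1
  height(25) = 1 + max(-1, -1) = 0
  height(20) = 1 + max(1, 0) = 2
  height(36) = 1 + max(-1, -1) = 0
  height(48) = 1 + max(-1, -1) = 0
  height(46) = 1 + max(0, 0) = 1
  height(31) = 1 + max(2, 1) = 3
Height = 3


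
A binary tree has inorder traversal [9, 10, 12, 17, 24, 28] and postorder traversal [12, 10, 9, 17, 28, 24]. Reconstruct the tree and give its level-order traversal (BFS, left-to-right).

Inorder:   [9, 10, 12, 17, 24, 28]
Postorder: [12, 10, 9, 17, 28, 24]
Algorithm: postorder visits root last, so walk postorder right-to-left;
each value is the root of the current inorder slice — split it at that
value, recurse on the right subtree first, then the left.
Recursive splits:
  root=24; inorder splits into left=[9, 10, 12, 17], right=[28]
  root=28; inorder splits into left=[], right=[]
  root=17; inorder splits into left=[9, 10, 12], right=[]
  root=9; inorder splits into left=[], right=[10, 12]
  root=10; inorder splits into left=[], right=[12]
  root=12; inorder splits into left=[], right=[]
Reconstructed level-order: [24, 17, 28, 9, 10, 12]


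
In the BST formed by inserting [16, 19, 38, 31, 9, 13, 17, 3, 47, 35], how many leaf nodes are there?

Tree built from: [16, 19, 38, 31, 9, 13, 17, 3, 47, 35]
Tree (level-order array): [16, 9, 19, 3, 13, 17, 38, None, None, None, None, None, None, 31, 47, None, 35]
Rule: A leaf has 0 children.
Per-node child counts:
  node 16: 2 child(ren)
  node 9: 2 child(ren)
  node 3: 0 child(ren)
  node 13: 0 child(ren)
  node 19: 2 child(ren)
  node 17: 0 child(ren)
  node 38: 2 child(ren)
  node 31: 1 child(ren)
  node 35: 0 child(ren)
  node 47: 0 child(ren)
Matching nodes: [3, 13, 17, 35, 47]
Count of leaf nodes: 5


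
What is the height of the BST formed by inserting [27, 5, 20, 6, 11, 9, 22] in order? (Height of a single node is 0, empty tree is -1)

Insertion order: [27, 5, 20, 6, 11, 9, 22]
Tree (level-order array): [27, 5, None, None, 20, 6, 22, None, 11, None, None, 9]
Compute height bottom-up (empty subtree = -1):
  height(9) = 1 + max(-1, -1) = 0
  height(11) = 1 + max(0, -1) = 1
  height(6) = 1 + max(-1, 1) = 2
  height(22) = 1 + max(-1, -1) = 0
  height(20) = 1 + max(2, 0) = 3
  height(5) = 1 + max(-1, 3) = 4
  height(27) = 1 + max(4, -1) = 5
Height = 5


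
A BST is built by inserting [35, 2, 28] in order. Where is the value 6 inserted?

Starting tree (level order): [35, 2, None, None, 28]
Insertion path: 35 -> 2 -> 28
Result: insert 6 as left child of 28
Final tree (level order): [35, 2, None, None, 28, 6]


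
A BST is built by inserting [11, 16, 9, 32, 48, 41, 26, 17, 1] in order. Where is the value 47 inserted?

Starting tree (level order): [11, 9, 16, 1, None, None, 32, None, None, 26, 48, 17, None, 41]
Insertion path: 11 -> 16 -> 32 -> 48 -> 41
Result: insert 47 as right child of 41
Final tree (level order): [11, 9, 16, 1, None, None, 32, None, None, 26, 48, 17, None, 41, None, None, None, None, 47]


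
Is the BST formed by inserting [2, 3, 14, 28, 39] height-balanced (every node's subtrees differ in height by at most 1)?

Tree (level-order array): [2, None, 3, None, 14, None, 28, None, 39]
Definition: a tree is height-balanced if, at every node, |h(left) - h(right)| <= 1 (empty subtree has height -1).
Bottom-up per-node check:
  node 39: h_left=-1, h_right=-1, diff=0 [OK], height=0
  node 28: h_left=-1, h_right=0, diff=1 [OK], height=1
  node 14: h_left=-1, h_right=1, diff=2 [FAIL (|-1-1|=2 > 1)], height=2
  node 3: h_left=-1, h_right=2, diff=3 [FAIL (|-1-2|=3 > 1)], height=3
  node 2: h_left=-1, h_right=3, diff=4 [FAIL (|-1-3|=4 > 1)], height=4
Node 14 violates the condition: |-1 - 1| = 2 > 1.
Result: Not balanced


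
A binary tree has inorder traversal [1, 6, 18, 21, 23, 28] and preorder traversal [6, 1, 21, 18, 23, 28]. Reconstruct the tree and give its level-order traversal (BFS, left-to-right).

Inorder:  [1, 6, 18, 21, 23, 28]
Preorder: [6, 1, 21, 18, 23, 28]
Algorithm: preorder visits root first, so consume preorder in order;
for each root, split the current inorder slice at that value into
left-subtree inorder and right-subtree inorder, then recurse.
Recursive splits:
  root=6; inorder splits into left=[1], right=[18, 21, 23, 28]
  root=1; inorder splits into left=[], right=[]
  root=21; inorder splits into left=[18], right=[23, 28]
  root=18; inorder splits into left=[], right=[]
  root=23; inorder splits into left=[], right=[28]
  root=28; inorder splits into left=[], right=[]
Reconstructed level-order: [6, 1, 21, 18, 23, 28]


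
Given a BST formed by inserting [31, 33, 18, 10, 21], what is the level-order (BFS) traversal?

Tree insertion order: [31, 33, 18, 10, 21]
Tree (level-order array): [31, 18, 33, 10, 21]
BFS from the root, enqueuing left then right child of each popped node:
  queue [31] -> pop 31, enqueue [18, 33], visited so far: [31]
  queue [18, 33] -> pop 18, enqueue [10, 21], visited so far: [31, 18]
  queue [33, 10, 21] -> pop 33, enqueue [none], visited so far: [31, 18, 33]
  queue [10, 21] -> pop 10, enqueue [none], visited so far: [31, 18, 33, 10]
  queue [21] -> pop 21, enqueue [none], visited so far: [31, 18, 33, 10, 21]
Result: [31, 18, 33, 10, 21]


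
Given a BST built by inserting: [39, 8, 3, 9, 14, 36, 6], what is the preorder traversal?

Tree insertion order: [39, 8, 3, 9, 14, 36, 6]
Tree (level-order array): [39, 8, None, 3, 9, None, 6, None, 14, None, None, None, 36]
Preorder traversal: [39, 8, 3, 6, 9, 14, 36]


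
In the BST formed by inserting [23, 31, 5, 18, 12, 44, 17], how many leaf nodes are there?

Tree built from: [23, 31, 5, 18, 12, 44, 17]
Tree (level-order array): [23, 5, 31, None, 18, None, 44, 12, None, None, None, None, 17]
Rule: A leaf has 0 children.
Per-node child counts:
  node 23: 2 child(ren)
  node 5: 1 child(ren)
  node 18: 1 child(ren)
  node 12: 1 child(ren)
  node 17: 0 child(ren)
  node 31: 1 child(ren)
  node 44: 0 child(ren)
Matching nodes: [17, 44]
Count of leaf nodes: 2


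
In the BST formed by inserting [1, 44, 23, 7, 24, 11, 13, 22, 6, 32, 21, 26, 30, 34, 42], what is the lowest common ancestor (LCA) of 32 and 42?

Tree insertion order: [1, 44, 23, 7, 24, 11, 13, 22, 6, 32, 21, 26, 30, 34, 42]
Tree (level-order array): [1, None, 44, 23, None, 7, 24, 6, 11, None, 32, None, None, None, 13, 26, 34, None, 22, None, 30, None, 42, 21]
In a BST, the LCA of p=32, q=42 is the first node v on the
root-to-leaf path with p <= v <= q (go left if both < v, right if both > v).
Walk from root:
  at 1: both 32 and 42 > 1, go right
  at 44: both 32 and 42 < 44, go left
  at 23: both 32 and 42 > 23, go right
  at 24: both 32 and 42 > 24, go right
  at 32: 32 <= 32 <= 42, this is the LCA
LCA = 32


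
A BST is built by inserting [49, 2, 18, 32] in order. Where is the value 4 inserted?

Starting tree (level order): [49, 2, None, None, 18, None, 32]
Insertion path: 49 -> 2 -> 18
Result: insert 4 as left child of 18
Final tree (level order): [49, 2, None, None, 18, 4, 32]


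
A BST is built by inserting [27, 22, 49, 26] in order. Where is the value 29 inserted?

Starting tree (level order): [27, 22, 49, None, 26]
Insertion path: 27 -> 49
Result: insert 29 as left child of 49
Final tree (level order): [27, 22, 49, None, 26, 29]


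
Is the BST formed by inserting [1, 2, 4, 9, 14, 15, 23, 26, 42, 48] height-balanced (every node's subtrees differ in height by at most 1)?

Tree (level-order array): [1, None, 2, None, 4, None, 9, None, 14, None, 15, None, 23, None, 26, None, 42, None, 48]
Definition: a tree is height-balanced if, at every node, |h(left) - h(right)| <= 1 (empty subtree has height -1).
Bottom-up per-node check:
  node 48: h_left=-1, h_right=-1, diff=0 [OK], height=0
  node 42: h_left=-1, h_right=0, diff=1 [OK], height=1
  node 26: h_left=-1, h_right=1, diff=2 [FAIL (|-1-1|=2 > 1)], height=2
  node 23: h_left=-1, h_right=2, diff=3 [FAIL (|-1-2|=3 > 1)], height=3
  node 15: h_left=-1, h_right=3, diff=4 [FAIL (|-1-3|=4 > 1)], height=4
  node 14: h_left=-1, h_right=4, diff=5 [FAIL (|-1-4|=5 > 1)], height=5
  node 9: h_left=-1, h_right=5, diff=6 [FAIL (|-1-5|=6 > 1)], height=6
  node 4: h_left=-1, h_right=6, diff=7 [FAIL (|-1-6|=7 > 1)], height=7
  node 2: h_left=-1, h_right=7, diff=8 [FAIL (|-1-7|=8 > 1)], height=8
  node 1: h_left=-1, h_right=8, diff=9 [FAIL (|-1-8|=9 > 1)], height=9
Node 26 violates the condition: |-1 - 1| = 2 > 1.
Result: Not balanced


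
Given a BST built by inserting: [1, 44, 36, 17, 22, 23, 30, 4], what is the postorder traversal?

Tree insertion order: [1, 44, 36, 17, 22, 23, 30, 4]
Tree (level-order array): [1, None, 44, 36, None, 17, None, 4, 22, None, None, None, 23, None, 30]
Postorder traversal: [4, 30, 23, 22, 17, 36, 44, 1]


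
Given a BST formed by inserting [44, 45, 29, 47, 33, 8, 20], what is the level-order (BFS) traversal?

Tree insertion order: [44, 45, 29, 47, 33, 8, 20]
Tree (level-order array): [44, 29, 45, 8, 33, None, 47, None, 20]
BFS from the root, enqueuing left then right child of each popped node:
  queue [44] -> pop 44, enqueue [29, 45], visited so far: [44]
  queue [29, 45] -> pop 29, enqueue [8, 33], visited so far: [44, 29]
  queue [45, 8, 33] -> pop 45, enqueue [47], visited so far: [44, 29, 45]
  queue [8, 33, 47] -> pop 8, enqueue [20], visited so far: [44, 29, 45, 8]
  queue [33, 47, 20] -> pop 33, enqueue [none], visited so far: [44, 29, 45, 8, 33]
  queue [47, 20] -> pop 47, enqueue [none], visited so far: [44, 29, 45, 8, 33, 47]
  queue [20] -> pop 20, enqueue [none], visited so far: [44, 29, 45, 8, 33, 47, 20]
Result: [44, 29, 45, 8, 33, 47, 20]


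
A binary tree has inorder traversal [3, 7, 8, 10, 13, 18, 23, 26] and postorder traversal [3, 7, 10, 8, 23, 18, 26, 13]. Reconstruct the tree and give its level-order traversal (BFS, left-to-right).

Inorder:   [3, 7, 8, 10, 13, 18, 23, 26]
Postorder: [3, 7, 10, 8, 23, 18, 26, 13]
Algorithm: postorder visits root last, so walk postorder right-to-left;
each value is the root of the current inorder slice — split it at that
value, recurse on the right subtree first, then the left.
Recursive splits:
  root=13; inorder splits into left=[3, 7, 8, 10], right=[18, 23, 26]
  root=26; inorder splits into left=[18, 23], right=[]
  root=18; inorder splits into left=[], right=[23]
  root=23; inorder splits into left=[], right=[]
  root=8; inorder splits into left=[3, 7], right=[10]
  root=10; inorder splits into left=[], right=[]
  root=7; inorder splits into left=[3], right=[]
  root=3; inorder splits into left=[], right=[]
Reconstructed level-order: [13, 8, 26, 7, 10, 18, 3, 23]


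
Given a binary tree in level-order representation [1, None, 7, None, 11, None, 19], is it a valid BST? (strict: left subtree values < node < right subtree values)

Level-order array: [1, None, 7, None, 11, None, 19]
Validate using subtree bounds (lo, hi): at each node, require lo < value < hi,
then recurse left with hi=value and right with lo=value.
Preorder trace (stopping at first violation):
  at node 1 with bounds (-inf, +inf): OK
  at node 7 with bounds (1, +inf): OK
  at node 11 with bounds (7, +inf): OK
  at node 19 with bounds (11, +inf): OK
No violation found at any node.
Result: Valid BST


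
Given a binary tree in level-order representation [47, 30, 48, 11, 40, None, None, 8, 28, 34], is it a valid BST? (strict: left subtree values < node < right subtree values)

Level-order array: [47, 30, 48, 11, 40, None, None, 8, 28, 34]
Validate using subtree bounds (lo, hi): at each node, require lo < value < hi,
then recurse left with hi=value and right with lo=value.
Preorder trace (stopping at first violation):
  at node 47 with bounds (-inf, +inf): OK
  at node 30 with bounds (-inf, 47): OK
  at node 11 with bounds (-inf, 30): OK
  at node 8 with bounds (-inf, 11): OK
  at node 28 with bounds (11, 30): OK
  at node 40 with bounds (30, 47): OK
  at node 34 with bounds (30, 40): OK
  at node 48 with bounds (47, +inf): OK
No violation found at any node.
Result: Valid BST


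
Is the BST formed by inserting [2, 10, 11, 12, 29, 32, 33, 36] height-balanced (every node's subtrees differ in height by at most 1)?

Tree (level-order array): [2, None, 10, None, 11, None, 12, None, 29, None, 32, None, 33, None, 36]
Definition: a tree is height-balanced if, at every node, |h(left) - h(right)| <= 1 (empty subtree has height -1).
Bottom-up per-node check:
  node 36: h_left=-1, h_right=-1, diff=0 [OK], height=0
  node 33: h_left=-1, h_right=0, diff=1 [OK], height=1
  node 32: h_left=-1, h_right=1, diff=2 [FAIL (|-1-1|=2 > 1)], height=2
  node 29: h_left=-1, h_right=2, diff=3 [FAIL (|-1-2|=3 > 1)], height=3
  node 12: h_left=-1, h_right=3, diff=4 [FAIL (|-1-3|=4 > 1)], height=4
  node 11: h_left=-1, h_right=4, diff=5 [FAIL (|-1-4|=5 > 1)], height=5
  node 10: h_left=-1, h_right=5, diff=6 [FAIL (|-1-5|=6 > 1)], height=6
  node 2: h_left=-1, h_right=6, diff=7 [FAIL (|-1-6|=7 > 1)], height=7
Node 32 violates the condition: |-1 - 1| = 2 > 1.
Result: Not balanced


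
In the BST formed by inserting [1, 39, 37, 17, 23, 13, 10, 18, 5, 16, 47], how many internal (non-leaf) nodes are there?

Tree built from: [1, 39, 37, 17, 23, 13, 10, 18, 5, 16, 47]
Tree (level-order array): [1, None, 39, 37, 47, 17, None, None, None, 13, 23, 10, 16, 18, None, 5]
Rule: An internal node has at least one child.
Per-node child counts:
  node 1: 1 child(ren)
  node 39: 2 child(ren)
  node 37: 1 child(ren)
  node 17: 2 child(ren)
  node 13: 2 child(ren)
  node 10: 1 child(ren)
  node 5: 0 child(ren)
  node 16: 0 child(ren)
  node 23: 1 child(ren)
  node 18: 0 child(ren)
  node 47: 0 child(ren)
Matching nodes: [1, 39, 37, 17, 13, 10, 23]
Count of internal (non-leaf) nodes: 7


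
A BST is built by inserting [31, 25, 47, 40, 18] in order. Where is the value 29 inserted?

Starting tree (level order): [31, 25, 47, 18, None, 40]
Insertion path: 31 -> 25
Result: insert 29 as right child of 25
Final tree (level order): [31, 25, 47, 18, 29, 40]


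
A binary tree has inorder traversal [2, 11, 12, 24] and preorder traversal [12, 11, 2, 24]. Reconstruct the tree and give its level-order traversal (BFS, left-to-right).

Inorder:  [2, 11, 12, 24]
Preorder: [12, 11, 2, 24]
Algorithm: preorder visits root first, so consume preorder in order;
for each root, split the current inorder slice at that value into
left-subtree inorder and right-subtree inorder, then recurse.
Recursive splits:
  root=12; inorder splits into left=[2, 11], right=[24]
  root=11; inorder splits into left=[2], right=[]
  root=2; inorder splits into left=[], right=[]
  root=24; inorder splits into left=[], right=[]
Reconstructed level-order: [12, 11, 24, 2]


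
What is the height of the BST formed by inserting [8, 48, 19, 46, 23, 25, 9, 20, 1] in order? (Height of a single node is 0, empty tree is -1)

Insertion order: [8, 48, 19, 46, 23, 25, 9, 20, 1]
Tree (level-order array): [8, 1, 48, None, None, 19, None, 9, 46, None, None, 23, None, 20, 25]
Compute height bottom-up (empty subtree = -1):
  height(1) = 1 + max(-1, -1) = 0
  height(9) = 1 + max(-1, -1) = 0
  height(20) = 1 + max(-1, -1) = 0
  height(25) = 1 + max(-1, -1) = 0
  height(23) = 1 + max(0, 0) = 1
  height(46) = 1 + max(1, -1) = 2
  height(19) = 1 + max(0, 2) = 3
  height(48) = 1 + max(3, -1) = 4
  height(8) = 1 + max(0, 4) = 5
Height = 5


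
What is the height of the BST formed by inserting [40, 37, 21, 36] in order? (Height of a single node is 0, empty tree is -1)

Insertion order: [40, 37, 21, 36]
Tree (level-order array): [40, 37, None, 21, None, None, 36]
Compute height bottom-up (empty subtree = -1):
  height(36) = 1 + max(-1, -1) = 0
  height(21) = 1 + max(-1, 0) = 1
  height(37) = 1 + max(1, -1) = 2
  height(40) = 1 + max(2, -1) = 3
Height = 3


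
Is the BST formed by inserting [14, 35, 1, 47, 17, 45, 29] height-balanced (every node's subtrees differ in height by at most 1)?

Tree (level-order array): [14, 1, 35, None, None, 17, 47, None, 29, 45]
Definition: a tree is height-balanced if, at every node, |h(left) - h(right)| <= 1 (empty subtree has height -1).
Bottom-up per-node check:
  node 1: h_left=-1, h_right=-1, diff=0 [OK], height=0
  node 29: h_left=-1, h_right=-1, diff=0 [OK], height=0
  node 17: h_left=-1, h_right=0, diff=1 [OK], height=1
  node 45: h_left=-1, h_right=-1, diff=0 [OK], height=0
  node 47: h_left=0, h_right=-1, diff=1 [OK], height=1
  node 35: h_left=1, h_right=1, diff=0 [OK], height=2
  node 14: h_left=0, h_right=2, diff=2 [FAIL (|0-2|=2 > 1)], height=3
Node 14 violates the condition: |0 - 2| = 2 > 1.
Result: Not balanced


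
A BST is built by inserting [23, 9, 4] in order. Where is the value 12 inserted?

Starting tree (level order): [23, 9, None, 4]
Insertion path: 23 -> 9
Result: insert 12 as right child of 9
Final tree (level order): [23, 9, None, 4, 12]


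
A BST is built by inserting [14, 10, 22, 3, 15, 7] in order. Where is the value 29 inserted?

Starting tree (level order): [14, 10, 22, 3, None, 15, None, None, 7]
Insertion path: 14 -> 22
Result: insert 29 as right child of 22
Final tree (level order): [14, 10, 22, 3, None, 15, 29, None, 7]


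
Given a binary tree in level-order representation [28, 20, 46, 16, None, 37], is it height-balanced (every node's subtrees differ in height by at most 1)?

Tree (level-order array): [28, 20, 46, 16, None, 37]
Definition: a tree is height-balanced if, at every node, |h(left) - h(right)| <= 1 (empty subtree has height -1).
Bottom-up per-node check:
  node 16: h_left=-1, h_right=-1, diff=0 [OK], height=0
  node 20: h_left=0, h_right=-1, diff=1 [OK], height=1
  node 37: h_left=-1, h_right=-1, diff=0 [OK], height=0
  node 46: h_left=0, h_right=-1, diff=1 [OK], height=1
  node 28: h_left=1, h_right=1, diff=0 [OK], height=2
All nodes satisfy the balance condition.
Result: Balanced


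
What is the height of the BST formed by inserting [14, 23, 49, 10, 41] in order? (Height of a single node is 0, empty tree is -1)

Insertion order: [14, 23, 49, 10, 41]
Tree (level-order array): [14, 10, 23, None, None, None, 49, 41]
Compute height bottom-up (empty subtree = -1):
  height(10) = 1 + max(-1, -1) = 0
  height(41) = 1 + max(-1, -1) = 0
  height(49) = 1 + max(0, -1) = 1
  height(23) = 1 + max(-1, 1) = 2
  height(14) = 1 + max(0, 2) = 3
Height = 3


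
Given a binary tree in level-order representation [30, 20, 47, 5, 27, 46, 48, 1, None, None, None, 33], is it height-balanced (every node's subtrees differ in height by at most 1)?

Tree (level-order array): [30, 20, 47, 5, 27, 46, 48, 1, None, None, None, 33]
Definition: a tree is height-balanced if, at every node, |h(left) - h(right)| <= 1 (empty subtree has height -1).
Bottom-up per-node check:
  node 1: h_left=-1, h_right=-1, diff=0 [OK], height=0
  node 5: h_left=0, h_right=-1, diff=1 [OK], height=1
  node 27: h_left=-1, h_right=-1, diff=0 [OK], height=0
  node 20: h_left=1, h_right=0, diff=1 [OK], height=2
  node 33: h_left=-1, h_right=-1, diff=0 [OK], height=0
  node 46: h_left=0, h_right=-1, diff=1 [OK], height=1
  node 48: h_left=-1, h_right=-1, diff=0 [OK], height=0
  node 47: h_left=1, h_right=0, diff=1 [OK], height=2
  node 30: h_left=2, h_right=2, diff=0 [OK], height=3
All nodes satisfy the balance condition.
Result: Balanced


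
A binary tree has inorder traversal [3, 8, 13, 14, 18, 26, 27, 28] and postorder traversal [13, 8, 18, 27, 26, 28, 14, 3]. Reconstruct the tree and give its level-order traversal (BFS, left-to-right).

Inorder:   [3, 8, 13, 14, 18, 26, 27, 28]
Postorder: [13, 8, 18, 27, 26, 28, 14, 3]
Algorithm: postorder visits root last, so walk postorder right-to-left;
each value is the root of the current inorder slice — split it at that
value, recurse on the right subtree first, then the left.
Recursive splits:
  root=3; inorder splits into left=[], right=[8, 13, 14, 18, 26, 27, 28]
  root=14; inorder splits into left=[8, 13], right=[18, 26, 27, 28]
  root=28; inorder splits into left=[18, 26, 27], right=[]
  root=26; inorder splits into left=[18], right=[27]
  root=27; inorder splits into left=[], right=[]
  root=18; inorder splits into left=[], right=[]
  root=8; inorder splits into left=[], right=[13]
  root=13; inorder splits into left=[], right=[]
Reconstructed level-order: [3, 14, 8, 28, 13, 26, 18, 27]


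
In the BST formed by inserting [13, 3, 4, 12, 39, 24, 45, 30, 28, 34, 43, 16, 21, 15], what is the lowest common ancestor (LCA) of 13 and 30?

Tree insertion order: [13, 3, 4, 12, 39, 24, 45, 30, 28, 34, 43, 16, 21, 15]
Tree (level-order array): [13, 3, 39, None, 4, 24, 45, None, 12, 16, 30, 43, None, None, None, 15, 21, 28, 34]
In a BST, the LCA of p=13, q=30 is the first node v on the
root-to-leaf path with p <= v <= q (go left if both < v, right if both > v).
Walk from root:
  at 13: 13 <= 13 <= 30, this is the LCA
LCA = 13


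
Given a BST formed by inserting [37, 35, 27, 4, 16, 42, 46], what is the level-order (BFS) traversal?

Tree insertion order: [37, 35, 27, 4, 16, 42, 46]
Tree (level-order array): [37, 35, 42, 27, None, None, 46, 4, None, None, None, None, 16]
BFS from the root, enqueuing left then right child of each popped node:
  queue [37] -> pop 37, enqueue [35, 42], visited so far: [37]
  queue [35, 42] -> pop 35, enqueue [27], visited so far: [37, 35]
  queue [42, 27] -> pop 42, enqueue [46], visited so far: [37, 35, 42]
  queue [27, 46] -> pop 27, enqueue [4], visited so far: [37, 35, 42, 27]
  queue [46, 4] -> pop 46, enqueue [none], visited so far: [37, 35, 42, 27, 46]
  queue [4] -> pop 4, enqueue [16], visited so far: [37, 35, 42, 27, 46, 4]
  queue [16] -> pop 16, enqueue [none], visited so far: [37, 35, 42, 27, 46, 4, 16]
Result: [37, 35, 42, 27, 46, 4, 16]


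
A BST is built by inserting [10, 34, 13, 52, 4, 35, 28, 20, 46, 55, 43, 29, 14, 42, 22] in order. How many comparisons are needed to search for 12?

Search path for 12: 10 -> 34 -> 13
Found: False
Comparisons: 3


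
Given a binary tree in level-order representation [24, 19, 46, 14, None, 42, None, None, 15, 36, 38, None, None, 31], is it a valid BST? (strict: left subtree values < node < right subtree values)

Level-order array: [24, 19, 46, 14, None, 42, None, None, 15, 36, 38, None, None, 31]
Validate using subtree bounds (lo, hi): at each node, require lo < value < hi,
then recurse left with hi=value and right with lo=value.
Preorder trace (stopping at first violation):
  at node 24 with bounds (-inf, +inf): OK
  at node 19 with bounds (-inf, 24): OK
  at node 14 with bounds (-inf, 19): OK
  at node 15 with bounds (14, 19): OK
  at node 46 with bounds (24, +inf): OK
  at node 42 with bounds (24, 46): OK
  at node 36 with bounds (24, 42): OK
  at node 31 with bounds (24, 36): OK
  at node 38 with bounds (42, 46): VIOLATION
Node 38 violates its bound: not (42 < 38 < 46).
Result: Not a valid BST


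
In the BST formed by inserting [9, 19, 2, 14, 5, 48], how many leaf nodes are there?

Tree built from: [9, 19, 2, 14, 5, 48]
Tree (level-order array): [9, 2, 19, None, 5, 14, 48]
Rule: A leaf has 0 children.
Per-node child counts:
  node 9: 2 child(ren)
  node 2: 1 child(ren)
  node 5: 0 child(ren)
  node 19: 2 child(ren)
  node 14: 0 child(ren)
  node 48: 0 child(ren)
Matching nodes: [5, 14, 48]
Count of leaf nodes: 3


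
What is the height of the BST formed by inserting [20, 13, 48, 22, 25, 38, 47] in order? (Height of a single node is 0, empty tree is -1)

Insertion order: [20, 13, 48, 22, 25, 38, 47]
Tree (level-order array): [20, 13, 48, None, None, 22, None, None, 25, None, 38, None, 47]
Compute height bottom-up (empty subtree = -1):
  height(13) = 1 + max(-1, -1) = 0
  height(47) = 1 + max(-1, -1) = 0
  height(38) = 1 + max(-1, 0) = 1
  height(25) = 1 + max(-1, 1) = 2
  height(22) = 1 + max(-1, 2) = 3
  height(48) = 1 + max(3, -1) = 4
  height(20) = 1 + max(0, 4) = 5
Height = 5


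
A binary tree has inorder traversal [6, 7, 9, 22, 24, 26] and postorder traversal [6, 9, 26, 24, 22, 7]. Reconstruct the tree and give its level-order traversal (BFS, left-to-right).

Inorder:   [6, 7, 9, 22, 24, 26]
Postorder: [6, 9, 26, 24, 22, 7]
Algorithm: postorder visits root last, so walk postorder right-to-left;
each value is the root of the current inorder slice — split it at that
value, recurse on the right subtree first, then the left.
Recursive splits:
  root=7; inorder splits into left=[6], right=[9, 22, 24, 26]
  root=22; inorder splits into left=[9], right=[24, 26]
  root=24; inorder splits into left=[], right=[26]
  root=26; inorder splits into left=[], right=[]
  root=9; inorder splits into left=[], right=[]
  root=6; inorder splits into left=[], right=[]
Reconstructed level-order: [7, 6, 22, 9, 24, 26]


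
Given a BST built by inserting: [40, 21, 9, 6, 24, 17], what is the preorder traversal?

Tree insertion order: [40, 21, 9, 6, 24, 17]
Tree (level-order array): [40, 21, None, 9, 24, 6, 17]
Preorder traversal: [40, 21, 9, 6, 17, 24]


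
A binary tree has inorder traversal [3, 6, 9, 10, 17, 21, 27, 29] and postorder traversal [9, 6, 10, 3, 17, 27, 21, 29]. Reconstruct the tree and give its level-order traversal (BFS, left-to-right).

Inorder:   [3, 6, 9, 10, 17, 21, 27, 29]
Postorder: [9, 6, 10, 3, 17, 27, 21, 29]
Algorithm: postorder visits root last, so walk postorder right-to-left;
each value is the root of the current inorder slice — split it at that
value, recurse on the right subtree first, then the left.
Recursive splits:
  root=29; inorder splits into left=[3, 6, 9, 10, 17, 21, 27], right=[]
  root=21; inorder splits into left=[3, 6, 9, 10, 17], right=[27]
  root=27; inorder splits into left=[], right=[]
  root=17; inorder splits into left=[3, 6, 9, 10], right=[]
  root=3; inorder splits into left=[], right=[6, 9, 10]
  root=10; inorder splits into left=[6, 9], right=[]
  root=6; inorder splits into left=[], right=[9]
  root=9; inorder splits into left=[], right=[]
Reconstructed level-order: [29, 21, 17, 27, 3, 10, 6, 9]


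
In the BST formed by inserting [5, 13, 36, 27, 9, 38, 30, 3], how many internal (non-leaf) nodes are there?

Tree built from: [5, 13, 36, 27, 9, 38, 30, 3]
Tree (level-order array): [5, 3, 13, None, None, 9, 36, None, None, 27, 38, None, 30]
Rule: An internal node has at least one child.
Per-node child counts:
  node 5: 2 child(ren)
  node 3: 0 child(ren)
  node 13: 2 child(ren)
  node 9: 0 child(ren)
  node 36: 2 child(ren)
  node 27: 1 child(ren)
  node 30: 0 child(ren)
  node 38: 0 child(ren)
Matching nodes: [5, 13, 36, 27]
Count of internal (non-leaf) nodes: 4


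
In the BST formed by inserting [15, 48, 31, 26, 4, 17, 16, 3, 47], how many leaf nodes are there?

Tree built from: [15, 48, 31, 26, 4, 17, 16, 3, 47]
Tree (level-order array): [15, 4, 48, 3, None, 31, None, None, None, 26, 47, 17, None, None, None, 16]
Rule: A leaf has 0 children.
Per-node child counts:
  node 15: 2 child(ren)
  node 4: 1 child(ren)
  node 3: 0 child(ren)
  node 48: 1 child(ren)
  node 31: 2 child(ren)
  node 26: 1 child(ren)
  node 17: 1 child(ren)
  node 16: 0 child(ren)
  node 47: 0 child(ren)
Matching nodes: [3, 16, 47]
Count of leaf nodes: 3


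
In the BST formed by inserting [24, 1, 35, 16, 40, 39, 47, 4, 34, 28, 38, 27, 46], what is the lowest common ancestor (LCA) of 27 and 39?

Tree insertion order: [24, 1, 35, 16, 40, 39, 47, 4, 34, 28, 38, 27, 46]
Tree (level-order array): [24, 1, 35, None, 16, 34, 40, 4, None, 28, None, 39, 47, None, None, 27, None, 38, None, 46]
In a BST, the LCA of p=27, q=39 is the first node v on the
root-to-leaf path with p <= v <= q (go left if both < v, right if both > v).
Walk from root:
  at 24: both 27 and 39 > 24, go right
  at 35: 27 <= 35 <= 39, this is the LCA
LCA = 35


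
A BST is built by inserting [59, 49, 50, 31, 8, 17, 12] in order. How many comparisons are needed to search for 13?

Search path for 13: 59 -> 49 -> 31 -> 8 -> 17 -> 12
Found: False
Comparisons: 6


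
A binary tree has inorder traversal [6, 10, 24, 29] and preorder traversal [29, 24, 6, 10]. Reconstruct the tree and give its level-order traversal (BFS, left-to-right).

Inorder:  [6, 10, 24, 29]
Preorder: [29, 24, 6, 10]
Algorithm: preorder visits root first, so consume preorder in order;
for each root, split the current inorder slice at that value into
left-subtree inorder and right-subtree inorder, then recurse.
Recursive splits:
  root=29; inorder splits into left=[6, 10, 24], right=[]
  root=24; inorder splits into left=[6, 10], right=[]
  root=6; inorder splits into left=[], right=[10]
  root=10; inorder splits into left=[], right=[]
Reconstructed level-order: [29, 24, 6, 10]


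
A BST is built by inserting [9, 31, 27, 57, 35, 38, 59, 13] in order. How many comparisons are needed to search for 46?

Search path for 46: 9 -> 31 -> 57 -> 35 -> 38
Found: False
Comparisons: 5


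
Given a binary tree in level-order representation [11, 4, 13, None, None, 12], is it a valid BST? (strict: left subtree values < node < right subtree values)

Level-order array: [11, 4, 13, None, None, 12]
Validate using subtree bounds (lo, hi): at each node, require lo < value < hi,
then recurse left with hi=value and right with lo=value.
Preorder trace (stopping at first violation):
  at node 11 with bounds (-inf, +inf): OK
  at node 4 with bounds (-inf, 11): OK
  at node 13 with bounds (11, +inf): OK
  at node 12 with bounds (11, 13): OK
No violation found at any node.
Result: Valid BST


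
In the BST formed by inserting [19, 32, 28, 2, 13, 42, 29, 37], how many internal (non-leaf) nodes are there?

Tree built from: [19, 32, 28, 2, 13, 42, 29, 37]
Tree (level-order array): [19, 2, 32, None, 13, 28, 42, None, None, None, 29, 37]
Rule: An internal node has at least one child.
Per-node child counts:
  node 19: 2 child(ren)
  node 2: 1 child(ren)
  node 13: 0 child(ren)
  node 32: 2 child(ren)
  node 28: 1 child(ren)
  node 29: 0 child(ren)
  node 42: 1 child(ren)
  node 37: 0 child(ren)
Matching nodes: [19, 2, 32, 28, 42]
Count of internal (non-leaf) nodes: 5


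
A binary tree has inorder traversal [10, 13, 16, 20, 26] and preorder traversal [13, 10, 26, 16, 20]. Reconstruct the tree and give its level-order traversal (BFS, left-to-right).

Inorder:  [10, 13, 16, 20, 26]
Preorder: [13, 10, 26, 16, 20]
Algorithm: preorder visits root first, so consume preorder in order;
for each root, split the current inorder slice at that value into
left-subtree inorder and right-subtree inorder, then recurse.
Recursive splits:
  root=13; inorder splits into left=[10], right=[16, 20, 26]
  root=10; inorder splits into left=[], right=[]
  root=26; inorder splits into left=[16, 20], right=[]
  root=16; inorder splits into left=[], right=[20]
  root=20; inorder splits into left=[], right=[]
Reconstructed level-order: [13, 10, 26, 16, 20]


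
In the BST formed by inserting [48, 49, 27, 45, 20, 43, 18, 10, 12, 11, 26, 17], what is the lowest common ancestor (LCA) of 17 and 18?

Tree insertion order: [48, 49, 27, 45, 20, 43, 18, 10, 12, 11, 26, 17]
Tree (level-order array): [48, 27, 49, 20, 45, None, None, 18, 26, 43, None, 10, None, None, None, None, None, None, 12, 11, 17]
In a BST, the LCA of p=17, q=18 is the first node v on the
root-to-leaf path with p <= v <= q (go left if both < v, right if both > v).
Walk from root:
  at 48: both 17 and 18 < 48, go left
  at 27: both 17 and 18 < 27, go left
  at 20: both 17 and 18 < 20, go left
  at 18: 17 <= 18 <= 18, this is the LCA
LCA = 18


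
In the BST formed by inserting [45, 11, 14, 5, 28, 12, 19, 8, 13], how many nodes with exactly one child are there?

Tree built from: [45, 11, 14, 5, 28, 12, 19, 8, 13]
Tree (level-order array): [45, 11, None, 5, 14, None, 8, 12, 28, None, None, None, 13, 19]
Rule: These are nodes with exactly 1 non-null child.
Per-node child counts:
  node 45: 1 child(ren)
  node 11: 2 child(ren)
  node 5: 1 child(ren)
  node 8: 0 child(ren)
  node 14: 2 child(ren)
  node 12: 1 child(ren)
  node 13: 0 child(ren)
  node 28: 1 child(ren)
  node 19: 0 child(ren)
Matching nodes: [45, 5, 12, 28]
Count of nodes with exactly one child: 4


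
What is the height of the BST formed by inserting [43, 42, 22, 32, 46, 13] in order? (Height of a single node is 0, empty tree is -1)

Insertion order: [43, 42, 22, 32, 46, 13]
Tree (level-order array): [43, 42, 46, 22, None, None, None, 13, 32]
Compute height bottom-up (empty subtree = -1):
  height(13) = 1 + max(-1, -1) = 0
  height(32) = 1 + max(-1, -1) = 0
  height(22) = 1 + max(0, 0) = 1
  height(42) = 1 + max(1, -1) = 2
  height(46) = 1 + max(-1, -1) = 0
  height(43) = 1 + max(2, 0) = 3
Height = 3


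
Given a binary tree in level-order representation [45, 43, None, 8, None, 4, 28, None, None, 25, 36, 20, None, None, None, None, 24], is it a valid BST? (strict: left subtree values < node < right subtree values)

Level-order array: [45, 43, None, 8, None, 4, 28, None, None, 25, 36, 20, None, None, None, None, 24]
Validate using subtree bounds (lo, hi): at each node, require lo < value < hi,
then recurse left with hi=value and right with lo=value.
Preorder trace (stopping at first violation):
  at node 45 with bounds (-inf, +inf): OK
  at node 43 with bounds (-inf, 45): OK
  at node 8 with bounds (-inf, 43): OK
  at node 4 with bounds (-inf, 8): OK
  at node 28 with bounds (8, 43): OK
  at node 25 with bounds (8, 28): OK
  at node 20 with bounds (8, 25): OK
  at node 24 with bounds (20, 25): OK
  at node 36 with bounds (28, 43): OK
No violation found at any node.
Result: Valid BST


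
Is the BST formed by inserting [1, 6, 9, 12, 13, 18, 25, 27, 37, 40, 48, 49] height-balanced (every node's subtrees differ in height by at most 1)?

Tree (level-order array): [1, None, 6, None, 9, None, 12, None, 13, None, 18, None, 25, None, 27, None, 37, None, 40, None, 48, None, 49]
Definition: a tree is height-balanced if, at every node, |h(left) - h(right)| <= 1 (empty subtree has height -1).
Bottom-up per-node check:
  node 49: h_left=-1, h_right=-1, diff=0 [OK], height=0
  node 48: h_left=-1, h_right=0, diff=1 [OK], height=1
  node 40: h_left=-1, h_right=1, diff=2 [FAIL (|-1-1|=2 > 1)], height=2
  node 37: h_left=-1, h_right=2, diff=3 [FAIL (|-1-2|=3 > 1)], height=3
  node 27: h_left=-1, h_right=3, diff=4 [FAIL (|-1-3|=4 > 1)], height=4
  node 25: h_left=-1, h_right=4, diff=5 [FAIL (|-1-4|=5 > 1)], height=5
  node 18: h_left=-1, h_right=5, diff=6 [FAIL (|-1-5|=6 > 1)], height=6
  node 13: h_left=-1, h_right=6, diff=7 [FAIL (|-1-6|=7 > 1)], height=7
  node 12: h_left=-1, h_right=7, diff=8 [FAIL (|-1-7|=8 > 1)], height=8
  node 9: h_left=-1, h_right=8, diff=9 [FAIL (|-1-8|=9 > 1)], height=9
  node 6: h_left=-1, h_right=9, diff=10 [FAIL (|-1-9|=10 > 1)], height=10
  node 1: h_left=-1, h_right=10, diff=11 [FAIL (|-1-10|=11 > 1)], height=11
Node 40 violates the condition: |-1 - 1| = 2 > 1.
Result: Not balanced
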